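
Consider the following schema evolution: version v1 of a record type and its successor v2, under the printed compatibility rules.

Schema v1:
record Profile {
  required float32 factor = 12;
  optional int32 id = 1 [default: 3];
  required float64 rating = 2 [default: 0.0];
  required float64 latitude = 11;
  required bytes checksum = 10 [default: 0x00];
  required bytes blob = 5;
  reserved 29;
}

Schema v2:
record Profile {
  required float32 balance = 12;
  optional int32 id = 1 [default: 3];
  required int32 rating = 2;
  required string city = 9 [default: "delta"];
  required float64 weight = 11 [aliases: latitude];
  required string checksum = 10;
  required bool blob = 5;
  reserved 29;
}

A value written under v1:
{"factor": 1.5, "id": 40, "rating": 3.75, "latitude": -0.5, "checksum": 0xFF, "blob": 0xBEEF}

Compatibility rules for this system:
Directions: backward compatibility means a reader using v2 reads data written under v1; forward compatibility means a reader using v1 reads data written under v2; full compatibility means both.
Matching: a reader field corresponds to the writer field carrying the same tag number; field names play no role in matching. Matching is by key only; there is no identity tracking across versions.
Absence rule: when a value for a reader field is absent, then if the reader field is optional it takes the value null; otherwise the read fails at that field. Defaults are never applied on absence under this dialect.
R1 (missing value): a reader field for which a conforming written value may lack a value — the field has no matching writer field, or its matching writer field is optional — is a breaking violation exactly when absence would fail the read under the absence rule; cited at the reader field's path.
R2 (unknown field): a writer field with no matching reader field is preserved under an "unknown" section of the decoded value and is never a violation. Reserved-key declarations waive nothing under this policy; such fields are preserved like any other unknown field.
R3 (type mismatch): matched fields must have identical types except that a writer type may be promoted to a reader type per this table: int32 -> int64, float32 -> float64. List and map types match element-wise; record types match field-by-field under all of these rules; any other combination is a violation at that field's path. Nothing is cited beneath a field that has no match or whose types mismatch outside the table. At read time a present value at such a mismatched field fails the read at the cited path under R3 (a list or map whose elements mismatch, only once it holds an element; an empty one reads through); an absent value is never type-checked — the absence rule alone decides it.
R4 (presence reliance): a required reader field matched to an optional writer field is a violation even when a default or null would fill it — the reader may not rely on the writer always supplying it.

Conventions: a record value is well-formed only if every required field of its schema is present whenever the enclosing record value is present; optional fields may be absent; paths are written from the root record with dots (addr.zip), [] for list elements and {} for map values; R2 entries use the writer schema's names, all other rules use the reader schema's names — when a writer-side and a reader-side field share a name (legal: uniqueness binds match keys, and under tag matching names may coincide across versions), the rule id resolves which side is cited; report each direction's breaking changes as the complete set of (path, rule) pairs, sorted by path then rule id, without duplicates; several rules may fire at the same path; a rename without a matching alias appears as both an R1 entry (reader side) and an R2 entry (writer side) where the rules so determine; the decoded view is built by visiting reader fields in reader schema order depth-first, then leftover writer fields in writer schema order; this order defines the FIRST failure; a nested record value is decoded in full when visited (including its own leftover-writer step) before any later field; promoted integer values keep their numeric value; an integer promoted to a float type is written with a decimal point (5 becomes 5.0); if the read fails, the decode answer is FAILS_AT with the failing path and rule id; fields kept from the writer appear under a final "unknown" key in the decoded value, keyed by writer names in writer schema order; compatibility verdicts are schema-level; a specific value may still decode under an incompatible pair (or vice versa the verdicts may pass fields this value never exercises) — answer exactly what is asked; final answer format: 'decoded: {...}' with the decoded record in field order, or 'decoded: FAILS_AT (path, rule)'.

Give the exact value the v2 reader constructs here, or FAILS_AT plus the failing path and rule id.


the writer's type comes first in each Profile pair
decode (reader v2):
  balance := 1.5 (from writer factor)
  id := 40
  read fails at rating under R3
  => FAILS_AT (rating, R3)
the rest of the Profile diff is inert for this question:
  field checksum in record Profile: type bytes changed to string (its default is dropped) -> changes Profile's schema-level verdicts only — the decode of this value is the same
  renamed field latitude to weight in record Profile (alias latitude declared on the renamed field) -> inert under this dialect — no rule fires on Profile and the result does not move
  field blob in record Profile: type bytes changed to bool -> changes Profile's schema-level verdicts only — the decode of this value is the same
  added field city to record Profile: required string, tag 9, default "delta" (in v2 it sits immediately before weight) -> changes Profile's schema-level verdicts only — the decode of this value is the same
  renamed field factor to balance in record Profile -> inert under this dialect — no rule fires on Profile and the result does not move

decoded: FAILS_AT (rating, R3)


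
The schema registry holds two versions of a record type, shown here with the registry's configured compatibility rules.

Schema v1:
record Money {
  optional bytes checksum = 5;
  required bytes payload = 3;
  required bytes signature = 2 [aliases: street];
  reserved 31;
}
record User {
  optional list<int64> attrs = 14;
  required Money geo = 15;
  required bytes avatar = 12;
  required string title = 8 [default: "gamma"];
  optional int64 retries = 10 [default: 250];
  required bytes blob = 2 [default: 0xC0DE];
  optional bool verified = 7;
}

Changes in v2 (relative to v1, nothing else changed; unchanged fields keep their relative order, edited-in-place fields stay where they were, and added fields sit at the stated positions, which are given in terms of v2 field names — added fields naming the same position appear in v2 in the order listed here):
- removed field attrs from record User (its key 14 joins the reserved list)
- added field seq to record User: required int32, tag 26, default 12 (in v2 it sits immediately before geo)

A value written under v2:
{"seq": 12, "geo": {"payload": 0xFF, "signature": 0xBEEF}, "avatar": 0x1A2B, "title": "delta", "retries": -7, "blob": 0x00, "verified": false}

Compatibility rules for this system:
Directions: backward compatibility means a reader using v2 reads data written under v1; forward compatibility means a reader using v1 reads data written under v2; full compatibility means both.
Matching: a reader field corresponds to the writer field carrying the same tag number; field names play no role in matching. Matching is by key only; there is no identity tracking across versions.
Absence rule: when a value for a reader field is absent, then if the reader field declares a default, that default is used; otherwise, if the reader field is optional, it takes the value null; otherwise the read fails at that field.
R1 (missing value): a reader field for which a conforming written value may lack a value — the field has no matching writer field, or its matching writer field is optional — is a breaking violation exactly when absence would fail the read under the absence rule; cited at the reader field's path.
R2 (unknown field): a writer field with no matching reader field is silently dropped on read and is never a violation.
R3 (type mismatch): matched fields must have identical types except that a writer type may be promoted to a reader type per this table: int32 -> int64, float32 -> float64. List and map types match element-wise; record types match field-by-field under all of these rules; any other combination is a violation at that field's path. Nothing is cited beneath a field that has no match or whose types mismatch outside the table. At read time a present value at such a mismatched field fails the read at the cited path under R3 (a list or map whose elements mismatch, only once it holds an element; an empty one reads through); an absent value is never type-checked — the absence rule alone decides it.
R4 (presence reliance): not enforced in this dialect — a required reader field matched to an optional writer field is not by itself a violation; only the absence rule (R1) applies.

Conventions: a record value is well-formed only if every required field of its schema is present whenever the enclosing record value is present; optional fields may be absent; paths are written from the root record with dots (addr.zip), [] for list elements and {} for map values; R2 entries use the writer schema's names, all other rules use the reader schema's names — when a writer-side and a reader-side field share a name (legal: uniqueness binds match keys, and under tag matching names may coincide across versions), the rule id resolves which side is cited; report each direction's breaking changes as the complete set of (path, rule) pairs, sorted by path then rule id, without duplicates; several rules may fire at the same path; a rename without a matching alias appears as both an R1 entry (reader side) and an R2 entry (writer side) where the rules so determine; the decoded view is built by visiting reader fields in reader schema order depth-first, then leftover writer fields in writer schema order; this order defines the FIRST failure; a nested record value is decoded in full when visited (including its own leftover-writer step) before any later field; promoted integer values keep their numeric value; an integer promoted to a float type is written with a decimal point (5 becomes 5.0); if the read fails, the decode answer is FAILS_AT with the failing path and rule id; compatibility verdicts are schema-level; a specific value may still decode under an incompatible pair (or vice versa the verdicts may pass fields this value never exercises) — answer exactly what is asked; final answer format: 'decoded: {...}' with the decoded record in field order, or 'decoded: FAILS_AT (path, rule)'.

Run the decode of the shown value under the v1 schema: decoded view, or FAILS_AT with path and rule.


the writer's type comes first in each User pair
decoding the User value with the v1 reader:
  attrs := null (absent, optional -> null)
  geo.checksum := null (absent, optional -> null)
  geo.payload := 0xFF
  geo.signature := 0xBEEF
  avatar := 0x1A2B
  title := "delta"
  retries := -7
  blob := 0x00
  verified := false
  writer seq: unknown -> dropped
  => decoded: {"attrs": null, "geo": {"checksum": null, "payload": 0xFF, "signature": 0xBEEF}, "avatar": 0x1A2B, "title": "delta", "retries": -7, "blob": 0x00, "verified": false}
checking off the User differences that do not matter here:
  removed field attrs from record User (its key 14 joins the reserved list) -> inert under this dialect — no rule fires on User and the result does not move
  added field seq to record User: required int32, tag 26, default 12 (in v2 it sits immediately before geo) -> inert under this dialect — no rule fires on User and the result does not move

decoded: {"attrs": null, "geo": {"checksum": null, "payload": 0xFF, "signature": 0xBEEF}, "avatar": 0x1A2B, "title": "delta", "retries": -7, "blob": 0x00, "verified": false}


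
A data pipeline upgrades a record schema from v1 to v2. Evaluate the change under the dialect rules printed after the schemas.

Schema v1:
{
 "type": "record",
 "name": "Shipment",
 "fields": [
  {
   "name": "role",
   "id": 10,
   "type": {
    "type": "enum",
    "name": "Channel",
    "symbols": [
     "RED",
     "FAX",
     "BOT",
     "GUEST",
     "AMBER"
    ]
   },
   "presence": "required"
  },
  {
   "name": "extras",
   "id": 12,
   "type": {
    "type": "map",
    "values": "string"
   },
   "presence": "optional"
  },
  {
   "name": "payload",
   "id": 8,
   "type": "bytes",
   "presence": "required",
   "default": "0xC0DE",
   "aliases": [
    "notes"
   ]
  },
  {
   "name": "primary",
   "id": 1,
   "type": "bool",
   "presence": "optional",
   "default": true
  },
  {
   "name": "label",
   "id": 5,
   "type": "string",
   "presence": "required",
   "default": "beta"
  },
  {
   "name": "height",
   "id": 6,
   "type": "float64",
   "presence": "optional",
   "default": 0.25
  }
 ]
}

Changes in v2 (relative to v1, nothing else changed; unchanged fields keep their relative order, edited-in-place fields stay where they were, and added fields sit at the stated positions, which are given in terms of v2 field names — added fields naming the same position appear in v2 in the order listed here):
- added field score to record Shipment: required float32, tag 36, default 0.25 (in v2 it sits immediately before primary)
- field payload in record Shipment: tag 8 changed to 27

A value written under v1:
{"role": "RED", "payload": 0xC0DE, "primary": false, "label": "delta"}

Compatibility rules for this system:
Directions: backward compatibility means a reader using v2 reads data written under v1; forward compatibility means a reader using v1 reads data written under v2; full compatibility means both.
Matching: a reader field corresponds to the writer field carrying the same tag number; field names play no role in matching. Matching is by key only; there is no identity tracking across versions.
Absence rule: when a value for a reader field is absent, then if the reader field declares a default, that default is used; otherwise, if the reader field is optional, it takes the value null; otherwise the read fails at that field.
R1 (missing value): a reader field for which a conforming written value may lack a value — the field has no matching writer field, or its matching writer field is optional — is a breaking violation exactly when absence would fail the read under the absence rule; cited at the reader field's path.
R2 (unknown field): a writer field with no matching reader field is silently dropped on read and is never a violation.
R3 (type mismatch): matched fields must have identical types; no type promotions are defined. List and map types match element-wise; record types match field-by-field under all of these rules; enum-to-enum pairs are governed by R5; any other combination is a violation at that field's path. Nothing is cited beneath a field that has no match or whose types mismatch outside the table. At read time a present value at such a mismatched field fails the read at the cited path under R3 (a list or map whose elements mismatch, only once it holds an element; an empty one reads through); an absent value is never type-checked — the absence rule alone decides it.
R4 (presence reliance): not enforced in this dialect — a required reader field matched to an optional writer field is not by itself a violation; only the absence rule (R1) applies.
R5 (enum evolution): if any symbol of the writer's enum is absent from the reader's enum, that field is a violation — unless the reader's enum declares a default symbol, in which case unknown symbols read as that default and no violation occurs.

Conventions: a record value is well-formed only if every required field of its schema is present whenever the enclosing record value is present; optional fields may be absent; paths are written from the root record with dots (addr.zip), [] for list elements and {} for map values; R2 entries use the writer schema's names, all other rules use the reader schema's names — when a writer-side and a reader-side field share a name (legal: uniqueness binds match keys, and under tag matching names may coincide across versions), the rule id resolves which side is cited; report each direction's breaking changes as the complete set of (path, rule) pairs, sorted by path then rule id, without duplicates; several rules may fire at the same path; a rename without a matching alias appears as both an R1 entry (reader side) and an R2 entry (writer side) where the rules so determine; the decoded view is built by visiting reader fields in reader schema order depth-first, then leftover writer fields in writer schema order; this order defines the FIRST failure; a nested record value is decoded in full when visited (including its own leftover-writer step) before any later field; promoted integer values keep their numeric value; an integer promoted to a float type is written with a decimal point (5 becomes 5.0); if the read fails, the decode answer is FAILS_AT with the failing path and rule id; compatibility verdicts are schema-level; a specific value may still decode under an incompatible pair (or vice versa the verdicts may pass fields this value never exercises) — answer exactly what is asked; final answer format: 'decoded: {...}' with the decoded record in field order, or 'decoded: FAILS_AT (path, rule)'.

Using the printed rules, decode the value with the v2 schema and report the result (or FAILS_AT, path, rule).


decoded: {"role": "RED", "extras": null, "payload": 0xC0DE, "score": 0.25, "primary": false, "label": "delta", "height": 0.25}

in Shipment below, arrows point writer -> reader
decode (reader v2):
  role := "RED"
  extras := null (not supplied -> null)
  payload := 0xC0DE (no value, default fills)
  score := 0.25 (no value, default fills)
  primary := false
  label := "delta"
  height := 0.25 (no value, default fills)
  writer payload: unmatched, discarded
  => decoded: {"role": "RED", "extras": null, "payload": 0xC0DE, "score": 0.25, "primary": false, "label": "delta", "height": 0.25}
ruling out the remaining Shipment differences:
  field payload in record Shipment: tag 8 changed to 27 -> triggers nothing under the printed rules; the Shipment answer is the same either way


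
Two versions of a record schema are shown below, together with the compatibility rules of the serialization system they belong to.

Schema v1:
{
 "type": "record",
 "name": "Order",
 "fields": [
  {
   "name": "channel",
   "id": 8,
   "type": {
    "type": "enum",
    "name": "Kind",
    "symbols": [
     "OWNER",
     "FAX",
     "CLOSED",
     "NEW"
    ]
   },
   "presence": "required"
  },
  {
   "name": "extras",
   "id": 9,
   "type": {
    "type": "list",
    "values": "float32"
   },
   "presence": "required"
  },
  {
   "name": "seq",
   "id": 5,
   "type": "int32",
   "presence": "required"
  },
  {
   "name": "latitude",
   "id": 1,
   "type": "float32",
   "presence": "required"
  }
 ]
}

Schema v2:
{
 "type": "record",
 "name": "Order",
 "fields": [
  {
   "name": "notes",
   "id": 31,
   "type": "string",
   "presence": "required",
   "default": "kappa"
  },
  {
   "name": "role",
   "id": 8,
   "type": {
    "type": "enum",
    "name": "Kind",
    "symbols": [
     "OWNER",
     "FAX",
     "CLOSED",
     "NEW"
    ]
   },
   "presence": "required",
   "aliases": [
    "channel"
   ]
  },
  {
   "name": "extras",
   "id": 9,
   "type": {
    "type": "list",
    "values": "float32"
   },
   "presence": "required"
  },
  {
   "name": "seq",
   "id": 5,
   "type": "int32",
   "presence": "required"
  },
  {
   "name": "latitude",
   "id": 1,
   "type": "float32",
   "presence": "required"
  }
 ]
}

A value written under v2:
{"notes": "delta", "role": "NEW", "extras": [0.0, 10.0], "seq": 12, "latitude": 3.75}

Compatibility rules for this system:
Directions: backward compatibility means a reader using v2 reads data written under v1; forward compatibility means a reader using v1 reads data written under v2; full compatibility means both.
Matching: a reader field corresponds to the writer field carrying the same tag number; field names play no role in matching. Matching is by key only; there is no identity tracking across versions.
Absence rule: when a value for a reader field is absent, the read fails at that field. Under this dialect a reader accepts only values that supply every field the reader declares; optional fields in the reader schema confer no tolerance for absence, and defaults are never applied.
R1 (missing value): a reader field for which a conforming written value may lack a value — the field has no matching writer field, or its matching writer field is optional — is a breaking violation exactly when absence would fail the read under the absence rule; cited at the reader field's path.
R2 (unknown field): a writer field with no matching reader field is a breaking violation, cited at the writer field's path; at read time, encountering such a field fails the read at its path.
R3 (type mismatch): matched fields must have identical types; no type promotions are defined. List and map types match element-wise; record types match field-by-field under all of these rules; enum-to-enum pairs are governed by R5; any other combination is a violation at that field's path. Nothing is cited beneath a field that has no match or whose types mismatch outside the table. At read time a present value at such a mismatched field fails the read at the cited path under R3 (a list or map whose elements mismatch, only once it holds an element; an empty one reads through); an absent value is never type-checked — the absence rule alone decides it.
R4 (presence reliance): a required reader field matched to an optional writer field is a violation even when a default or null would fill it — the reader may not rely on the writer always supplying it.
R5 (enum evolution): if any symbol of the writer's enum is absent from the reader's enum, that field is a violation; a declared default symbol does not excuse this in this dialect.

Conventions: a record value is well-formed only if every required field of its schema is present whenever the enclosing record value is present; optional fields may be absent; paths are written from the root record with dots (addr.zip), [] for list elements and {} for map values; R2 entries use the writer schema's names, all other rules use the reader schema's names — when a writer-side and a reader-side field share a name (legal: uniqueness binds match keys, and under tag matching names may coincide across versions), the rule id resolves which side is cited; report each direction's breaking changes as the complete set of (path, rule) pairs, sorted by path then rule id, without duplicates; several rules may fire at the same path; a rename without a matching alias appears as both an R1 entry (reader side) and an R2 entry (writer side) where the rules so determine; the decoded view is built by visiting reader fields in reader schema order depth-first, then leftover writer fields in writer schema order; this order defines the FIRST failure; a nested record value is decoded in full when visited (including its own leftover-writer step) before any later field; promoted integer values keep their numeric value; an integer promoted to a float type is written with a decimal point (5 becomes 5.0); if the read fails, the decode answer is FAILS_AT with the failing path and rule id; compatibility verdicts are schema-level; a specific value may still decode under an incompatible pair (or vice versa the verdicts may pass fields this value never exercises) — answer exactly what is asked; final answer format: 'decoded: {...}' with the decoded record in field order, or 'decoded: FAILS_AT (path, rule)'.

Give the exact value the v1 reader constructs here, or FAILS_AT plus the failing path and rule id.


decoded: FAILS_AT (notes, R2)

the writer's type comes first in each Order pair
migrating the Order value to v1:
  channel := "NEW" (from writer role)
  extras := [0.0, 10.0]
  seq := 12
  latitude := 3.75
  read fails at notes under R2 (unknown field)
  => FAILS_AT (notes, R2)
the other Order changes do not affect what is asked:
  renamed field channel to role in record Order (alias channel declared on the renamed field) -> no rule fires on it and the decoded Order view is identical with or without it


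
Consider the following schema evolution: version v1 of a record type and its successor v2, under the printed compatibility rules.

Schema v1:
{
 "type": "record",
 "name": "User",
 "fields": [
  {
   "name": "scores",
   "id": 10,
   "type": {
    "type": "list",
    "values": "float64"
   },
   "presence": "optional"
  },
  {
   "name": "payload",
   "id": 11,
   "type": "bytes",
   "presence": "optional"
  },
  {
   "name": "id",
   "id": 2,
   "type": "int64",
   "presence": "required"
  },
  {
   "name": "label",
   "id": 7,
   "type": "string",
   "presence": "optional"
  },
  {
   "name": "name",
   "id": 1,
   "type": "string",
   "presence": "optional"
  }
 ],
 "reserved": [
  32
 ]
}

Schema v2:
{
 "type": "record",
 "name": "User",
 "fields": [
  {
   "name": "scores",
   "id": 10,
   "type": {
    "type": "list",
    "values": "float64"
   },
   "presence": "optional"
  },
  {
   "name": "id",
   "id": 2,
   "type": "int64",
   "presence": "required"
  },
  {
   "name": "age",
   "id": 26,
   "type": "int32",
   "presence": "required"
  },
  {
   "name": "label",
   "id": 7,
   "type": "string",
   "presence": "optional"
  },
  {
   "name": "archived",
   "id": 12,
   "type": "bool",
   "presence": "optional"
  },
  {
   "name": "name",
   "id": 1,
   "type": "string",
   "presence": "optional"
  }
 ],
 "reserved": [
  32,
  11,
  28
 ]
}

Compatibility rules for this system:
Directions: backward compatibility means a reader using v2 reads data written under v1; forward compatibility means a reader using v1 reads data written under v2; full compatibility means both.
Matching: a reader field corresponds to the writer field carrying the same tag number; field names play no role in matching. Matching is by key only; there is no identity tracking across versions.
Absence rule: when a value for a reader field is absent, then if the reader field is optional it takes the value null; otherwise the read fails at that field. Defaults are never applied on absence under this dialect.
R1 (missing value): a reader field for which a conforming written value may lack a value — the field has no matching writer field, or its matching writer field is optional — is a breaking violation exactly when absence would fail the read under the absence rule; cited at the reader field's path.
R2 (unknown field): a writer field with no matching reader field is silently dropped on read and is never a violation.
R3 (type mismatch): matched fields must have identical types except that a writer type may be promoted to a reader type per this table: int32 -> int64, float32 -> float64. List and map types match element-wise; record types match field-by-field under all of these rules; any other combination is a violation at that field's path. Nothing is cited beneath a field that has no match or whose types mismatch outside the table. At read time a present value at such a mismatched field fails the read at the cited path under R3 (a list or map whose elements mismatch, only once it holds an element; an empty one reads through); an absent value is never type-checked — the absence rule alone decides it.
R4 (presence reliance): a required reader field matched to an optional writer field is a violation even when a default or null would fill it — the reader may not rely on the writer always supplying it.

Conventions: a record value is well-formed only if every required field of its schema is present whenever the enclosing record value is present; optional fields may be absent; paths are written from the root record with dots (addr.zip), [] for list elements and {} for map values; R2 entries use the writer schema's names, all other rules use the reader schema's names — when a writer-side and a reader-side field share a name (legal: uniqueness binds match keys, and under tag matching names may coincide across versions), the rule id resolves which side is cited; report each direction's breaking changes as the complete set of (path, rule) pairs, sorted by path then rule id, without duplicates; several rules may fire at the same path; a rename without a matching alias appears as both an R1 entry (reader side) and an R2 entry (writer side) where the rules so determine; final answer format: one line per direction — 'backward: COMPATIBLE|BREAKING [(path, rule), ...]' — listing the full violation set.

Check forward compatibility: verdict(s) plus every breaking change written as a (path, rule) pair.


forward: COMPATIBLE []

in User below, arrows point writer -> reader
forward for User (reader v1, writer v2):
  scores: paired with writer scores (list<float64> -> list<float64>; writer optional)
  payload: no writer-side match
  id: paired with writer id (int64 -> int64; writer required)
  label: paired with writer label (string -> string; writer optional)
  name: paired with writer name (string -> string; writer optional)
  leftover writer field: age
  leftover writer field: archived
  => forward verdict for User: COMPATIBLE, no violations
diffs on User not affecting the asked answer:
  removed field payload from record User (its key 11 joins the reserved list) -> no rule fires on it in User's dialect; the asked verdict holds
  added field age to record User: required int32, tag 26 (in v2 it sits immediately before label) -> its effect on User is confined to the backward direction, not asked
  added field archived to record User: optional bool, tag 12 (in v2 it sits immediately before name) -> no rule fires on it in User's dialect; the asked verdict holds


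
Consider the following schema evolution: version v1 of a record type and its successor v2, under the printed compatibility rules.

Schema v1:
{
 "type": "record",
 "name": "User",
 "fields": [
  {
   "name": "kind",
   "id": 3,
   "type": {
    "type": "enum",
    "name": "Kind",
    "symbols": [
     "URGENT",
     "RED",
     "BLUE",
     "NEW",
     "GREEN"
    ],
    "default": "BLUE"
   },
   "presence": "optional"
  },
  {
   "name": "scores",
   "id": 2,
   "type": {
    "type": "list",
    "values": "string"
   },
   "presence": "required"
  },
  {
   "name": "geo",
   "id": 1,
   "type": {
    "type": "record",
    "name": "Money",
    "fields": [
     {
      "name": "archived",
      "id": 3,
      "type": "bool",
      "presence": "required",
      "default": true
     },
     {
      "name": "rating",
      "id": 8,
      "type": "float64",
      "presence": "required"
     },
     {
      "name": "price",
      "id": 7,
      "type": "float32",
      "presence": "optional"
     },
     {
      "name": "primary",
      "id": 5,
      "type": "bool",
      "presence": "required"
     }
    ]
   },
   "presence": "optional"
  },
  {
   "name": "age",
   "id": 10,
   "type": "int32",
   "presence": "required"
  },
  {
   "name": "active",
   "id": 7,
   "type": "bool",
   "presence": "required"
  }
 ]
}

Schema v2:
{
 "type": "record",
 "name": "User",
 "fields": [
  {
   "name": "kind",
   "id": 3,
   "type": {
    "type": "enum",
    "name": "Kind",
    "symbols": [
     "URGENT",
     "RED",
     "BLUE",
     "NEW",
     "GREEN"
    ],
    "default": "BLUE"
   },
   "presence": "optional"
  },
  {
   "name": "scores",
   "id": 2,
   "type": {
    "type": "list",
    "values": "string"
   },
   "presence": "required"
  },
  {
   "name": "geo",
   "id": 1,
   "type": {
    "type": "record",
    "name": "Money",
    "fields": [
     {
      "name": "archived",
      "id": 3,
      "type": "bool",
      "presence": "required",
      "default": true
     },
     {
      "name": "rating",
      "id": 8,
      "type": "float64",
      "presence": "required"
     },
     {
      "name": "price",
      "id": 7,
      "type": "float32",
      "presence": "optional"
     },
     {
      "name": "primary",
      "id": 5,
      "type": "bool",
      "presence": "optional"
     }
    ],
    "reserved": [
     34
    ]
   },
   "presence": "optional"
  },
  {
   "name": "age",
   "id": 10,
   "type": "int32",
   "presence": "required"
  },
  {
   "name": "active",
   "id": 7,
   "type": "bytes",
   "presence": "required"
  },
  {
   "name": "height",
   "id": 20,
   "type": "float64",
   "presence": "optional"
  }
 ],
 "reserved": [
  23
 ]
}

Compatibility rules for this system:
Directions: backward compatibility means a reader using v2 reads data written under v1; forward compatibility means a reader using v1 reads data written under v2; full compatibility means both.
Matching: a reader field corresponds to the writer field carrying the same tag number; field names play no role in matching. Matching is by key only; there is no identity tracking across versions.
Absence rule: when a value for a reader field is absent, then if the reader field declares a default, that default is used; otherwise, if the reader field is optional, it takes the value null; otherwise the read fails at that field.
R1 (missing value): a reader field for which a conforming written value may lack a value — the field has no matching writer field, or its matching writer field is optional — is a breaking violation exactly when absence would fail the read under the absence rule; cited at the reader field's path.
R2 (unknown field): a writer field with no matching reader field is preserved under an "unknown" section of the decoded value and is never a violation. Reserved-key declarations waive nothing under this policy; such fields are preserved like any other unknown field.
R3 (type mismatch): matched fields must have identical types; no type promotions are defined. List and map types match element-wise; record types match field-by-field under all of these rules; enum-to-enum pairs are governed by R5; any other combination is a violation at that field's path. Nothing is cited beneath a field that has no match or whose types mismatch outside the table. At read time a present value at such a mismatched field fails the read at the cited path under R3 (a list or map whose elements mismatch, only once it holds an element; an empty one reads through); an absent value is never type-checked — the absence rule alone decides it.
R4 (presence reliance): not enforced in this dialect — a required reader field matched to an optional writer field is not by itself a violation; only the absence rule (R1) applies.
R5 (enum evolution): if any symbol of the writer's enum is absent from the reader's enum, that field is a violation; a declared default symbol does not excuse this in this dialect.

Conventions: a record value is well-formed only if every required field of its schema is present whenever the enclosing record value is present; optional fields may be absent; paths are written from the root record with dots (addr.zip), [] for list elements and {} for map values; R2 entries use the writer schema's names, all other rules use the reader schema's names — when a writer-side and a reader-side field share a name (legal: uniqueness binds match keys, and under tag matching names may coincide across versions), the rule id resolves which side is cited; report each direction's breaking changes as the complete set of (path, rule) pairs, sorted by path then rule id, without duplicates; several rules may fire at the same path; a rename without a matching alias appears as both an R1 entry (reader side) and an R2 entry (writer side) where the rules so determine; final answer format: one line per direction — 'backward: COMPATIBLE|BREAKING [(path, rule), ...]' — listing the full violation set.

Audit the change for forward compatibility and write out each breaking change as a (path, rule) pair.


forward: BREAKING [(active, R3), (geo.primary, R1)]

each type pair in User: writer, then reader
checking forward for User: reader v1 against writer v2:
  kind: Kind -> Kind, writer optional; from kind
  scores: list<string> -> list<string>, writer required; from scores
  geo: Money -> Money, writer optional; from geo
  age: int32 -> int32, writer required; from age
  active: bytes -> bool, writer required; from active
  writer height: unknown to reader
  geo.archived: bool -> bool, writer required; from geo.archived
  geo.rating: float64 -> float64, writer required; from geo.rating
  geo.price: float32 -> float32, writer optional; from geo.price
  geo.primary: bool -> bool, writer optional; from geo.primary
  violation R3 at active
  violation R1 at geo.primary
  forward on User therefore BREAKING (2)
diffs on User not affecting the asked answer:
  added field height to record User: optional float64, tag 20 (in v2 it sits last) -> fires no rule on User, leaving the asked answer as it is


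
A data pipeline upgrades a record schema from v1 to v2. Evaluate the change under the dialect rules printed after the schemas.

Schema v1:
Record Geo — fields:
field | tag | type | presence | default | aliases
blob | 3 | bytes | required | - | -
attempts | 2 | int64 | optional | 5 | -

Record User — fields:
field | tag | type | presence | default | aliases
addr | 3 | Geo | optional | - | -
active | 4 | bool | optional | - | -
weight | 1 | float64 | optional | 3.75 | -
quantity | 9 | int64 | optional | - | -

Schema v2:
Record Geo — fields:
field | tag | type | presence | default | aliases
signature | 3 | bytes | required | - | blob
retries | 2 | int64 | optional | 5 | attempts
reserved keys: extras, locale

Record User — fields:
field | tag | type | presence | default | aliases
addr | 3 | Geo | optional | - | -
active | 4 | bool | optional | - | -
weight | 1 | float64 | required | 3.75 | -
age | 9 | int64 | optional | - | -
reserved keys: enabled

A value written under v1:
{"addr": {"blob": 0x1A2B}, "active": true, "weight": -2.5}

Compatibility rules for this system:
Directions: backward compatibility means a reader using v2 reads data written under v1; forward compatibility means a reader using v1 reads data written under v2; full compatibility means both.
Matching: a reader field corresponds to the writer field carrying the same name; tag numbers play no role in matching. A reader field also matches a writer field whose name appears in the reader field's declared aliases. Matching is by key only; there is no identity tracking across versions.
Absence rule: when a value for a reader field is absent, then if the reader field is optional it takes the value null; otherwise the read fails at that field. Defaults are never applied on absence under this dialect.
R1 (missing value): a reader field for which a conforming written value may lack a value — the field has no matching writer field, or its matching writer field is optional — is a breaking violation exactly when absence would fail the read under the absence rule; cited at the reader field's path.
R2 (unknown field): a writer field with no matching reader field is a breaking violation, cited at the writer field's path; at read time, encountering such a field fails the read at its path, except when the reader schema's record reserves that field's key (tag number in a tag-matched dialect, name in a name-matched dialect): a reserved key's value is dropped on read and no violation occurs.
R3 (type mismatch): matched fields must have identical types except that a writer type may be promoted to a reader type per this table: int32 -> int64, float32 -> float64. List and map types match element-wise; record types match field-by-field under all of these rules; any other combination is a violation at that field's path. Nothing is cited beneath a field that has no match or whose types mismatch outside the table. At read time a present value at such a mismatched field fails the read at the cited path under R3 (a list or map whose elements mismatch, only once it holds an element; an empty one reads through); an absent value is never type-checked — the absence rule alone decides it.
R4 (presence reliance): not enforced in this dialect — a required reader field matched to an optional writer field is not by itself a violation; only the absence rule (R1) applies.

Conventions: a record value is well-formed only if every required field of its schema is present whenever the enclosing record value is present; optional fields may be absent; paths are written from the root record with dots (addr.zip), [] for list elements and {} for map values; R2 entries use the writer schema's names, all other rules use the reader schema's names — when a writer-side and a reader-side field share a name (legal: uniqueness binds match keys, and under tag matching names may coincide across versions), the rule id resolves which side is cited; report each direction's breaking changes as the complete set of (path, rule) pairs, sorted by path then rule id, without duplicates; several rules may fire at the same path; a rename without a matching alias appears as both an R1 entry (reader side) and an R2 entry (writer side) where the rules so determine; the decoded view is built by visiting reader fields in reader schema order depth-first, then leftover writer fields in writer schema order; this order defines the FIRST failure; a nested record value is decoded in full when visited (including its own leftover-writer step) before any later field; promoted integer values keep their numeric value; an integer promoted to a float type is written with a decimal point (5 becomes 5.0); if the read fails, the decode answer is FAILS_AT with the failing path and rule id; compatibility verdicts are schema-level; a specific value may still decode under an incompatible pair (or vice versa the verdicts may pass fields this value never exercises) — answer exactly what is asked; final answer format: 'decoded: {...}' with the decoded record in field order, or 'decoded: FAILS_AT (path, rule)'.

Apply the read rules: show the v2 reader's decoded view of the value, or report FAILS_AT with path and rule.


each type pair in User: writer, then reader
decode walk for User under reader schema v2:
  addr.signature := 0x1A2B (from writer blob)
  addr.retries := null (absent, optional -> null)
  active := true
  weight := -2.5
  age := null (absent, optional -> null)
  => decoded: {"addr": {"signature": 0x1A2B, "retries": null}, "active": true, "weight": -2.5, "age": null}
remaining User differences; none change what is asked:
  field weight in record User: optional changed to required -> a verdict-level change on User — the shown value reads the same

decoded: {"addr": {"signature": 0x1A2B, "retries": null}, "active": true, "weight": -2.5, "age": null}
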